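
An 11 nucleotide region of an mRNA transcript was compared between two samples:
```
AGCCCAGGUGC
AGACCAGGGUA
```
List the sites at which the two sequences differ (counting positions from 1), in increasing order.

Differences at site 3 (C→A), site 9 (U→G), site 10 (G→U), site 11 (C→A).

3, 9, 10, 11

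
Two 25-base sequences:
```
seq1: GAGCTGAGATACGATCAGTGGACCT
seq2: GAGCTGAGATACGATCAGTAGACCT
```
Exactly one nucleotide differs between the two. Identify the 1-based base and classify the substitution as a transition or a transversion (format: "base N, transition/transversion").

Base 20 changes G→A. G is a purine and A is a purine, so this is a transition.

base 20, transition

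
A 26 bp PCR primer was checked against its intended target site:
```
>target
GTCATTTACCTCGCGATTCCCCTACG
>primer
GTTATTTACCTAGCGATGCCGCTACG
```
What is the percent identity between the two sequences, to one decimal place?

Mismatches at positions 3, 12, 18, 21 (1-based): 4 of 26.
Identical positions: 22/26 = 84.62% → 84.6%.

84.6%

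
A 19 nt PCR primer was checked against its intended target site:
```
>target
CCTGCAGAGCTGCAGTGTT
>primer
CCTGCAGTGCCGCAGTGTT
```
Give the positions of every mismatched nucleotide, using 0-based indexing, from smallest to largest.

7, 10

Differences at position 7 (A→T), position 10 (T→C).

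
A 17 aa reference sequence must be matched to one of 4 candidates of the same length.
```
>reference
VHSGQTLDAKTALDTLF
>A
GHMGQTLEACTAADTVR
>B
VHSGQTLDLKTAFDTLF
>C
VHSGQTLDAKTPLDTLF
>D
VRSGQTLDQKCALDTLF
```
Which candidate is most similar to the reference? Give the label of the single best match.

C

A differs at 7 residues; B differs at 2 residues; C differs at 1 residue; D differs at 3 residues. The closest is C.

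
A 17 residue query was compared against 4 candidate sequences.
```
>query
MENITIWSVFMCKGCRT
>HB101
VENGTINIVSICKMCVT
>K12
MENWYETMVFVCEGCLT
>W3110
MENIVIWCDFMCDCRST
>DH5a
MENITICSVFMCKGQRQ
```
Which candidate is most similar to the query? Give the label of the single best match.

Hamming distances to query — HB101: 8; K12: 8; W3110: 7; DH5a: 3.
Smallest is DH5a with 3 mismatches.

DH5a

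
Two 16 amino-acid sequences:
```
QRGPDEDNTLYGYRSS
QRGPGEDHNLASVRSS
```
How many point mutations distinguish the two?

6

Comparing position by position, 6 positions differ: 5 (D/G), 8 (N/H), 9 (T/N), 11 (Y/A), 12 (G/S), 13 (Y/V).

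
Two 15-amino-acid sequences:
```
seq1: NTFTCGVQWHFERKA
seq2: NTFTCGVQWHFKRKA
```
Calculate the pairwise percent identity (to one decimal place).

93.3%

1 position differs (12), so 14 of 15 match: 14/15 = 93.33%.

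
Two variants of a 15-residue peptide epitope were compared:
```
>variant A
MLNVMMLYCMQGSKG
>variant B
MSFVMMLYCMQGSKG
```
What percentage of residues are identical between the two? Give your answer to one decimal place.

Mismatches at positions 2, 3 (1-based): 2 of 15.
Identical positions: 13/15 = 86.67% → 86.7%.

86.7%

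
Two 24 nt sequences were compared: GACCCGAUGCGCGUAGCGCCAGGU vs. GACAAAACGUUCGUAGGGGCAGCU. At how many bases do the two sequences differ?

Comparing position by position, 9 bases differ: 4 (C/A), 5 (C/A), 6 (G/A), 8 (U/C), 10 (C/U), 11 (G/U), 17 (C/G), 19 (C/G), 23 (G/C).

9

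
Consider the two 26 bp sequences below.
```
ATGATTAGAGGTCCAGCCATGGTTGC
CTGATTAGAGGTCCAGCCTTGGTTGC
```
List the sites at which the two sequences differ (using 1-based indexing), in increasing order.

1, 19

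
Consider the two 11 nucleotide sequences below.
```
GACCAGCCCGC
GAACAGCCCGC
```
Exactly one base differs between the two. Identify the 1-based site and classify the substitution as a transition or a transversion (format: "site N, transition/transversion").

site 3, transversion

The sequences differ only at site 3: C→A (pyrimidine→purine), a transversion.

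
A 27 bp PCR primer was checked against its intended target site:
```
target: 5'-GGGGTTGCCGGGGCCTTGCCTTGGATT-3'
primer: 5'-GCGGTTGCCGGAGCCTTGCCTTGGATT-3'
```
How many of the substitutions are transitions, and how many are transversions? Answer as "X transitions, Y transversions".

Transitions (purine↔purine or pyrimidine↔pyrimidine): 12 G→A.
Transversions (purine↔pyrimidine): 2 G→C.

1 transition, 1 transversion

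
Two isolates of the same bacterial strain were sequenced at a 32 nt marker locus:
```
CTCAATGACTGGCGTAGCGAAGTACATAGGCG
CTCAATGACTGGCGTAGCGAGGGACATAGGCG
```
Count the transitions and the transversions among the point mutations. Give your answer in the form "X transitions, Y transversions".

1 transition, 1 transversion

Transitions (purine↔purine or pyrimidine↔pyrimidine): 21 A→G.
Transversions (purine↔pyrimidine): 23 T→G.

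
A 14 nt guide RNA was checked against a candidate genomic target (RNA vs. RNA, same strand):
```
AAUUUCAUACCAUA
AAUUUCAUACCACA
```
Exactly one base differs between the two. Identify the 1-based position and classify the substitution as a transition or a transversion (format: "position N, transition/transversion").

Position 13 changes U→C. U is a pyrimidine and C is a pyrimidine, so this is a transition.

position 13, transition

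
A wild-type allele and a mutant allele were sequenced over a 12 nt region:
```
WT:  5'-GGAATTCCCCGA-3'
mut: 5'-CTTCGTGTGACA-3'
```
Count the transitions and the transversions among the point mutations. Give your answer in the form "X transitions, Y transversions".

1 transition, 9 transversions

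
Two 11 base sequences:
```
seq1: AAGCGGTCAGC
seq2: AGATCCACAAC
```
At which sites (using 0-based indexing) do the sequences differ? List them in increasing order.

Scanning 0-based: 1: A/G; 2: G/A; 3: C/T; 4: G/C; 5: G/C; 6: T/A; 9: G/A.

1, 2, 3, 4, 5, 6, 9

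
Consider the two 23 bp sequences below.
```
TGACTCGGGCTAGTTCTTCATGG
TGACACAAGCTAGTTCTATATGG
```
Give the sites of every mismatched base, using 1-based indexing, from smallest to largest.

5, 7, 8, 18, 19

Differences at site 5 (T→A), site 7 (G→A), site 8 (G→A), site 18 (T→A), site 19 (C→T).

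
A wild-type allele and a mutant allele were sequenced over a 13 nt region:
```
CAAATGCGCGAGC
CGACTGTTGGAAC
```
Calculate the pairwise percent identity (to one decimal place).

Mismatches at positions 2, 4, 7, 8, 9, 12 (1-based): 6 of 13.
Identical positions: 7/13 = 53.85% → 53.8%.

53.8%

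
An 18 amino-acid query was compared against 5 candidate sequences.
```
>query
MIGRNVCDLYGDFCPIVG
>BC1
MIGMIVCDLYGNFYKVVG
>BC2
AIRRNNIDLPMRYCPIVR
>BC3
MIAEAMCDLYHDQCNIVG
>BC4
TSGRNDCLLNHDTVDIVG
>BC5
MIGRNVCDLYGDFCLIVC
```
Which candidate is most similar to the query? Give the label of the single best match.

BC5

Hamming distances to query — BC1: 6; BC2: 9; BC3: 7; BC4: 9; BC5: 2.
Smallest is BC5 with 2 mismatches.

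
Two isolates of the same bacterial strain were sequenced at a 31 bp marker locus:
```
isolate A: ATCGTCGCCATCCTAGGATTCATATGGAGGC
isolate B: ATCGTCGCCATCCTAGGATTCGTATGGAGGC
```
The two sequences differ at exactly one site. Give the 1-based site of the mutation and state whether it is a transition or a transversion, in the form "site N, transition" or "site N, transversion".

The sequences differ only at site 22: A→G (purine→purine), a transition.

site 22, transition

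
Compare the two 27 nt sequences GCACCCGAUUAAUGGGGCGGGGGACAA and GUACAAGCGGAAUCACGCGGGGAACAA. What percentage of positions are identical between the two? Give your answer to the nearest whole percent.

10 positions differ (2, 5, 6, 8, 9, 10, 14, 15, 16, 23), so 17 of 27 match: 17/27 = 62.96%.

63%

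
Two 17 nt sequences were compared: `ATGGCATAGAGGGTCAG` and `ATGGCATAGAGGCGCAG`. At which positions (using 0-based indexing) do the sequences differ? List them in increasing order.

12, 13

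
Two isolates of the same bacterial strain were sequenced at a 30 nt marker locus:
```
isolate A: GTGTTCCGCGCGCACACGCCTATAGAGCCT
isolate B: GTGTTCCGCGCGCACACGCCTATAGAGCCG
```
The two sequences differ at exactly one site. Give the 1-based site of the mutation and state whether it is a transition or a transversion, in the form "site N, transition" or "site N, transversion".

Site 30 changes T→G. T is a pyrimidine and G is a purine, so this is a transversion.

site 30, transversion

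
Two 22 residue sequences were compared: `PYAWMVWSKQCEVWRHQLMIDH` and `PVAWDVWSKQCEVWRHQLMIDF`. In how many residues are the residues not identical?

3

Comparing position by position, 3 residues differ: 2 (Y/V), 5 (M/D), 22 (H/F).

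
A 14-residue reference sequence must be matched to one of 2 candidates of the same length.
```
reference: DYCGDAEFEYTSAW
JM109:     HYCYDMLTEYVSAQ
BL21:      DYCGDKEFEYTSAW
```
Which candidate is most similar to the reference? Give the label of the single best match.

JM109 differs at 7 positions; BL21 differs at 1 position. The closest is BL21.

BL21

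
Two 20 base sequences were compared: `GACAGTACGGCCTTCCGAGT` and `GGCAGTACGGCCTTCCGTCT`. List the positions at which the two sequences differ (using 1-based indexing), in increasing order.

2, 18, 19

Differences at position 2 (A→G), position 18 (A→T), position 19 (G→C).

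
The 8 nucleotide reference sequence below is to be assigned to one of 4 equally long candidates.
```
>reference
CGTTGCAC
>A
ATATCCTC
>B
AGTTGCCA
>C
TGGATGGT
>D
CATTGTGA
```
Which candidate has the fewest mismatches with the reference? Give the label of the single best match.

B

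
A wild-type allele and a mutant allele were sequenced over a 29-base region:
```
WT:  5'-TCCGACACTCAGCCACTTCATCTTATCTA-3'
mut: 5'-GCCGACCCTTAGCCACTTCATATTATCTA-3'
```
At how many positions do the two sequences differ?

4

Comparing position by position, 4 positions differ: 1 (T/G), 7 (A/C), 10 (C/T), 22 (C/A).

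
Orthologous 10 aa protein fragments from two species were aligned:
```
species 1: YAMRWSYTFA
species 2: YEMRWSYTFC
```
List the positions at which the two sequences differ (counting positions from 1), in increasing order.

2, 10

Scanning 1-based: 2: A/E; 10: A/C.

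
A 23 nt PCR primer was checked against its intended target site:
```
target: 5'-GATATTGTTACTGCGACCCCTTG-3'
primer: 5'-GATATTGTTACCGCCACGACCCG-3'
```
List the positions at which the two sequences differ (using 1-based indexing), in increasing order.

12, 15, 18, 19, 21, 22

Scanning 1-based: 12: T/C; 15: G/C; 18: C/G; 19: C/A; 21: T/C; 22: T/C.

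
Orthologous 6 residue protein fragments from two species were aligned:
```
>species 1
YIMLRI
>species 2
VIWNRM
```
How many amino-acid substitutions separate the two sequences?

4

The sequences differ at positions 1, 3, 4, 6 (1-based) — 4 in total.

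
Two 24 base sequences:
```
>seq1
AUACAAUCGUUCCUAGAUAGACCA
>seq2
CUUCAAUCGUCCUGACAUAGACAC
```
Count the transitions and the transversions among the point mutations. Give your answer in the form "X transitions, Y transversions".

2 transitions, 6 transversions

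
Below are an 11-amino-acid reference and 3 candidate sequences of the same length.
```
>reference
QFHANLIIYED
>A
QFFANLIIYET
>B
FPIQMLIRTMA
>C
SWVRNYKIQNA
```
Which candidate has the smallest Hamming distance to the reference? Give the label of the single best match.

A differs at 2 positions; B differs at 9 positions; C differs at 9 positions. The closest is A.

A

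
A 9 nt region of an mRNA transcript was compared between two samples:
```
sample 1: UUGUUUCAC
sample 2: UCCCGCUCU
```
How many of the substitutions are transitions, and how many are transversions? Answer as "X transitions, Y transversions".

5 transitions, 3 transversions

Transitions (purine↔purine or pyrimidine↔pyrimidine): 2 U→C, 4 U→C, 6 U→C, 7 C→U, 9 C→U.
Transversions (purine↔pyrimidine): 3 G→C, 5 U→G, 8 A→C.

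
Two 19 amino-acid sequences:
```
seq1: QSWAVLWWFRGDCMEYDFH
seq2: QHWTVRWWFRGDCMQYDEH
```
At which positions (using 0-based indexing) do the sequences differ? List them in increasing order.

1, 3, 5, 14, 17

Scanning 0-based: 1: S/H; 3: A/T; 5: L/R; 14: E/Q; 17: F/E.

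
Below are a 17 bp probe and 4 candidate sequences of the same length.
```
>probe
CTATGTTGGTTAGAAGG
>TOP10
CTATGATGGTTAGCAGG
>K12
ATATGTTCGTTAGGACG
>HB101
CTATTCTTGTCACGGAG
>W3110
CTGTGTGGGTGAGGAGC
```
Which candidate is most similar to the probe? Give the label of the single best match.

TOP10 differs at 2 bases; K12 differs at 4 bases; HB101 differs at 8 bases; W3110 differs at 5 bases. The closest is TOP10.

TOP10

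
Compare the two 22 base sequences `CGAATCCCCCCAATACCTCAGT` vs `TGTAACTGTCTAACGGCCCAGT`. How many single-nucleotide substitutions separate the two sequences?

11

Comparing position by position, 11 bases differ: 1 (C/T), 3 (A/T), 5 (T/A), 7 (C/T), 8 (C/G), 9 (C/T), 11 (C/T), 14 (T/C), 15 (A/G), 16 (C/G), 18 (T/C).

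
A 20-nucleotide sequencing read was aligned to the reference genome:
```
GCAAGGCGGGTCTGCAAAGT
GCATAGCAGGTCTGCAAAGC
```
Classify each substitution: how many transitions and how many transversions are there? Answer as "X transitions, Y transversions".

3 transitions, 1 transversion

Transitions (purine↔purine or pyrimidine↔pyrimidine): 5 G→A, 8 G→A, 20 T→C.
Transversions (purine↔pyrimidine): 4 A→T.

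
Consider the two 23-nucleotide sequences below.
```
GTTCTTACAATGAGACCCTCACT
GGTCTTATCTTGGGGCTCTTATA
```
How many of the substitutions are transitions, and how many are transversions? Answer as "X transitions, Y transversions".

Transitions (purine↔purine or pyrimidine↔pyrimidine): 8 C→T, 13 A→G, 15 A→G, 17 C→T, 20 C→T, 22 C→T.
Transversions (purine↔pyrimidine): 2 T→G, 9 A→C, 10 A→T, 23 T→A.

6 transitions, 4 transversions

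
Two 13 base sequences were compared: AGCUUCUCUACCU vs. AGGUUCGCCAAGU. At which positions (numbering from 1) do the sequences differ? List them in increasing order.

3, 7, 9, 11, 12

Differences at position 3 (C→G), position 7 (U→G), position 9 (U→C), position 11 (C→A), position 12 (C→G).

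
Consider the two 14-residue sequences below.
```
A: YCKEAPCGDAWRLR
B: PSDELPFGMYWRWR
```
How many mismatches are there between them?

Comparing position by position, 8 residues differ: 1 (Y/P), 2 (C/S), 3 (K/D), 5 (A/L), 7 (C/F), 9 (D/M), 10 (A/Y), 13 (L/W).

8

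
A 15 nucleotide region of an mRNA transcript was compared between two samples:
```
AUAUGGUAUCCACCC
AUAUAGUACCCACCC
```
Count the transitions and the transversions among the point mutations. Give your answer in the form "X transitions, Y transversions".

2 transitions, 0 transversions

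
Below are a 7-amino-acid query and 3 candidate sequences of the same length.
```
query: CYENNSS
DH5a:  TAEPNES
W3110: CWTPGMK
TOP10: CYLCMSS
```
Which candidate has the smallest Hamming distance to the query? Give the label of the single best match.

TOP10

DH5a differs at 4 positions; W3110 differs at 6 positions; TOP10 differs at 3 positions. The closest is TOP10.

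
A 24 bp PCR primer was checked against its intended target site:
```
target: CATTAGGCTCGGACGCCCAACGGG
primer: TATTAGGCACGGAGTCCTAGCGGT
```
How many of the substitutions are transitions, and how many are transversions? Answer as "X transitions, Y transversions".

Transitions (purine↔purine or pyrimidine↔pyrimidine): 1 C→T, 18 C→T, 20 A→G.
Transversions (purine↔pyrimidine): 9 T→A, 14 C→G, 15 G→T, 24 G→T.

3 transitions, 4 transversions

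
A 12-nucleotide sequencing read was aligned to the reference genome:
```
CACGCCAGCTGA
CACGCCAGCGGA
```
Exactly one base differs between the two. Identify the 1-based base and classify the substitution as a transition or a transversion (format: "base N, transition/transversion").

base 10, transversion

Base 10 changes T→G. T is a pyrimidine and G is a purine, so this is a transversion.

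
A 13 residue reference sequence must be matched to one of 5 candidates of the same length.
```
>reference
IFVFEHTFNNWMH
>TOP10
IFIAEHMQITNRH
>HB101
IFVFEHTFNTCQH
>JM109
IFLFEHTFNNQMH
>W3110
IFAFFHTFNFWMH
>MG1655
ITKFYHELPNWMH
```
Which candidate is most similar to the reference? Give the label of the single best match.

Hamming distances to reference — TOP10: 8; HB101: 3; JM109: 2; W3110: 3; MG1655: 6.
Smallest is JM109 with 2 mismatches.

JM109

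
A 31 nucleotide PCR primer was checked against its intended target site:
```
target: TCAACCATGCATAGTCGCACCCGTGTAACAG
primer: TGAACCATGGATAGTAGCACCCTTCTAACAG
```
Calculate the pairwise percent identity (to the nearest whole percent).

84%

Mismatches at positions 2, 10, 16, 23, 25 (1-based): 5 of 31.
Identical positions: 26/31 = 83.87% → 84%.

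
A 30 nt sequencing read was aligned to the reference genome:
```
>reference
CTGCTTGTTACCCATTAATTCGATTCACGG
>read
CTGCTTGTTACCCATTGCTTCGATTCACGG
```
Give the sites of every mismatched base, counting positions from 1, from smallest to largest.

17, 18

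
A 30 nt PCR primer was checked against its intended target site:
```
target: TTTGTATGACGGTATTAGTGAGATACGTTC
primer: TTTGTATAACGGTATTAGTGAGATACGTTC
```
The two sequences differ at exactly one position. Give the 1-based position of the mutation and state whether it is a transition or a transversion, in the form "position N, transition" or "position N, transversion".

Position 8 changes G→A. G is a purine and A is a purine, so this is a transition.

position 8, transition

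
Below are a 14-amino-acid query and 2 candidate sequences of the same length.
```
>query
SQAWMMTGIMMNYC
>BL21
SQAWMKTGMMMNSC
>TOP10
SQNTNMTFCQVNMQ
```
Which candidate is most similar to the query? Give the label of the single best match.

BL21

BL21 differs at 3 residues; TOP10 differs at 9 residues. The closest is BL21.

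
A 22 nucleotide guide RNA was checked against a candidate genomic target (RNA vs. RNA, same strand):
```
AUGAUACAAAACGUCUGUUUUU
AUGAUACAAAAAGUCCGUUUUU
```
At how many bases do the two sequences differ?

The sequences differ at bases 12, 16 (1-based) — 2 in total.

2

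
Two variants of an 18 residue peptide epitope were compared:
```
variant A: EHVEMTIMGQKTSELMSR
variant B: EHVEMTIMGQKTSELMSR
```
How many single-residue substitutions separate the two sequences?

0

The two sequences are identical at every position.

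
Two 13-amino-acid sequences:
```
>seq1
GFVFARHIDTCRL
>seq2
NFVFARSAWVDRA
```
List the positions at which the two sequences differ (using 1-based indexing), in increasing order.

Differences at position 1 (G→N), position 7 (H→S), position 8 (I→A), position 9 (D→W), position 10 (T→V), position 11 (C→D), position 13 (L→A).

1, 7, 8, 9, 10, 11, 13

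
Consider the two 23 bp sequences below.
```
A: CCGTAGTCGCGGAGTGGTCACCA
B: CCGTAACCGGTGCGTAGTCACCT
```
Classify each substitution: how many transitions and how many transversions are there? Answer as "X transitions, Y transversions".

Transitions (purine↔purine or pyrimidine↔pyrimidine): 6 G→A, 7 T→C, 16 G→A.
Transversions (purine↔pyrimidine): 10 C→G, 11 G→T, 13 A→C, 23 A→T.

3 transitions, 4 transversions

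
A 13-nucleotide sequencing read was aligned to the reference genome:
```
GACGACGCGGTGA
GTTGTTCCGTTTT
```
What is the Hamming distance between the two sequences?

8

Comparing position by position, 8 positions differ: 2 (A/T), 3 (C/T), 5 (A/T), 6 (C/T), 7 (G/C), 10 (G/T), 12 (G/T), 13 (A/T).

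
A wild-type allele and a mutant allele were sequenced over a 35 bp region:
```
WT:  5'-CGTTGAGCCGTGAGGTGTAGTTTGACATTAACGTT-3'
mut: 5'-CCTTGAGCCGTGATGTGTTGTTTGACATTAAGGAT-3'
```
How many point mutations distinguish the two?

The sequences differ at bases 2, 14, 19, 32, 34 (1-based) — 5 in total.

5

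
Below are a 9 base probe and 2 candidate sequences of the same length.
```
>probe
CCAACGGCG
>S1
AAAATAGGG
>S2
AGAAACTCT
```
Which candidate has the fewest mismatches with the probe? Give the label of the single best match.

Hamming distances to probe — S1: 5; S2: 6.
Smallest is S1 with 5 mismatches.

S1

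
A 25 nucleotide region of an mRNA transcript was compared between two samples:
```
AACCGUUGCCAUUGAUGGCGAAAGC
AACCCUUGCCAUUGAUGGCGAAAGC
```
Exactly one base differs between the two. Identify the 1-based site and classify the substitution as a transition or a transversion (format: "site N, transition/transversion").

site 5, transversion

Site 5 changes G→C. G is a purine and C is a pyrimidine, so this is a transversion.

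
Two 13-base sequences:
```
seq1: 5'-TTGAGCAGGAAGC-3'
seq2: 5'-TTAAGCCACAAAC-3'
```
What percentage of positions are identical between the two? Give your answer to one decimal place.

Mismatches at positions 3, 7, 8, 9, 12 (1-based): 5 of 13.
Identical positions: 8/13 = 61.54% → 61.5%.

61.5%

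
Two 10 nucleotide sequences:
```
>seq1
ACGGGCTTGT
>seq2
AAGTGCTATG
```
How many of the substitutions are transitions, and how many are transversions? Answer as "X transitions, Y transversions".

0 transitions, 5 transversions

Mismatches (1-based):
base 2: C→A (pyrimidine→purine, transversion)
base 4: G→T (purine→pyrimidine, transversion)
base 8: T→A (pyrimidine→purine, transversion)
base 9: G→T (purine→pyrimidine, transversion)
base 10: T→G (pyrimidine→purine, transversion)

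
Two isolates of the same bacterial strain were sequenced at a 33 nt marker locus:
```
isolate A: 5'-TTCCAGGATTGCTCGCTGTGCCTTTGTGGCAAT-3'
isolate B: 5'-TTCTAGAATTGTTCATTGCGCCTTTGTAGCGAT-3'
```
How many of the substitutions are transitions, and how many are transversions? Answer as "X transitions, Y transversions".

Mismatches (1-based):
base 4: C→T (pyrimidine→pyrimidine, transition)
base 7: G→A (purine→purine, transition)
base 12: C→T (pyrimidine→pyrimidine, transition)
base 15: G→A (purine→purine, transition)
base 16: C→T (pyrimidine→pyrimidine, transition)
base 19: T→C (pyrimidine→pyrimidine, transition)
base 28: G→A (purine→purine, transition)
base 31: A→G (purine→purine, transition)

8 transitions, 0 transversions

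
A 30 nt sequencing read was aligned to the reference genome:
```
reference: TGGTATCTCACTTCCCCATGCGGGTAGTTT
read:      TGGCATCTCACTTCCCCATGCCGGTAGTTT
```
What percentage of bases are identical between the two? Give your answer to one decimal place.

93.3%

Mismatches at positions 4, 22 (1-based): 2 of 30.
Identical positions: 28/30 = 93.33% → 93.3%.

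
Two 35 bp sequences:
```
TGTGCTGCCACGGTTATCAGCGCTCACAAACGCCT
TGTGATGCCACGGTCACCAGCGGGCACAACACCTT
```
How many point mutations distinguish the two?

9

Comparing position by position, 9 sites differ: 5 (C/A), 15 (T/C), 17 (T/C), 23 (C/G), 24 (T/G), 30 (A/C), 31 (C/A), 32 (G/C), 34 (C/T).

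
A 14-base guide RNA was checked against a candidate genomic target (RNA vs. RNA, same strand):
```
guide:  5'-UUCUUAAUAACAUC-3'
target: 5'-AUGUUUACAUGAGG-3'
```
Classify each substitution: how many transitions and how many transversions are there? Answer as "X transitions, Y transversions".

Mismatches (1-based):
site 1: U→A (pyrimidine→purine, transversion)
site 3: C→G (pyrimidine→purine, transversion)
site 6: A→U (purine→pyrimidine, transversion)
site 8: U→C (pyrimidine→pyrimidine, transition)
site 10: A→U (purine→pyrimidine, transversion)
site 11: C→G (pyrimidine→purine, transversion)
site 13: U→G (pyrimidine→purine, transversion)
site 14: C→G (pyrimidine→purine, transversion)

1 transition, 7 transversions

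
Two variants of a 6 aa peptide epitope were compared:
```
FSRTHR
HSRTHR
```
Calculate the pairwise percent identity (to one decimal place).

Mismatch at position 1 (1-based): 1 of 6.
Identical positions: 5/6 = 83.33% → 83.3%.

83.3%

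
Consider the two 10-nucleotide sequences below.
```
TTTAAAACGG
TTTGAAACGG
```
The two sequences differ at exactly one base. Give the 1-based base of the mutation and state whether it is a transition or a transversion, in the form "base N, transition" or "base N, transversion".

base 4, transition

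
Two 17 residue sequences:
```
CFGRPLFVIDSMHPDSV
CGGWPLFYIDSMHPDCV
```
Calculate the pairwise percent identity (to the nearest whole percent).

Mismatches at positions 2, 4, 8, 16 (1-based): 4 of 17.
Identical positions: 13/17 = 76.47% → 76%.

76%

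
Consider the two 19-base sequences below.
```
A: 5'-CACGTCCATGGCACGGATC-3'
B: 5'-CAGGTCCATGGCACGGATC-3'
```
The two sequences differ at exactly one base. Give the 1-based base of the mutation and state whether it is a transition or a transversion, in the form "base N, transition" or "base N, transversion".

Base 3 changes C→G. C is a pyrimidine and G is a purine, so this is a transversion.

base 3, transversion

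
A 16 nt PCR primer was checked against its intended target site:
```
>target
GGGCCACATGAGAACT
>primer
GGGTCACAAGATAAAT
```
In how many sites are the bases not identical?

Mismatches (1-based): site 4: C→T; site 9: T→A; site 12: G→T; site 15: C→A.

4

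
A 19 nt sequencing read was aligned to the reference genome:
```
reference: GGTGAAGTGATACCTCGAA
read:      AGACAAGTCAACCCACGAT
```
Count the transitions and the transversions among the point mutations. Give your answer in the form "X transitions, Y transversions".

1 transition, 7 transversions

Mismatches (1-based):
site 1: G→A (purine→purine, transition)
site 3: T→A (pyrimidine→purine, transversion)
site 4: G→C (purine→pyrimidine, transversion)
site 9: G→C (purine→pyrimidine, transversion)
site 11: T→A (pyrimidine→purine, transversion)
site 12: A→C (purine→pyrimidine, transversion)
site 15: T→A (pyrimidine→purine, transversion)
site 19: A→T (purine→pyrimidine, transversion)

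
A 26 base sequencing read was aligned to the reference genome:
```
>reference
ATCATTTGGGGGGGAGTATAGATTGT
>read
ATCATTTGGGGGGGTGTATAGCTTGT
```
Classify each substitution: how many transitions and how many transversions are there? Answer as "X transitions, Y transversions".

Mismatches (1-based):
site 15: A→T (purine→pyrimidine, transversion)
site 22: A→C (purine→pyrimidine, transversion)

0 transitions, 2 transversions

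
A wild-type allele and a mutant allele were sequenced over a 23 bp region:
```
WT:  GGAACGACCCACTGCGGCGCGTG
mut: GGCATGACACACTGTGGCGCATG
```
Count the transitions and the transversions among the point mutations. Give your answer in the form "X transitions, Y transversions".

Transitions (purine↔purine or pyrimidine↔pyrimidine): 5 C→T, 15 C→T, 21 G→A.
Transversions (purine↔pyrimidine): 3 A→C, 9 C→A.

3 transitions, 2 transversions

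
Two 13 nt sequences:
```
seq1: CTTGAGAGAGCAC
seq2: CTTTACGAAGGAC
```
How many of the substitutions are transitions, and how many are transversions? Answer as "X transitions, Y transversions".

2 transitions, 3 transversions

Transitions (purine↔purine or pyrimidine↔pyrimidine): 7 A→G, 8 G→A.
Transversions (purine↔pyrimidine): 4 G→T, 6 G→C, 11 C→G.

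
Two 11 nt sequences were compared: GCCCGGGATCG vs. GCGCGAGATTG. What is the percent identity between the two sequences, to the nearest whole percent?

73%

Mismatches at positions 3, 6, 10 (1-based): 3 of 11.
Identical positions: 8/11 = 72.73% → 73%.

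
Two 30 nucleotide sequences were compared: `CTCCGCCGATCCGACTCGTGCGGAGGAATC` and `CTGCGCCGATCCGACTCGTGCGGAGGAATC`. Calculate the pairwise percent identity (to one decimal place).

96.7%

Mismatch at position 3 (1-based): 1 of 30.
Identical positions: 29/30 = 96.67% → 96.7%.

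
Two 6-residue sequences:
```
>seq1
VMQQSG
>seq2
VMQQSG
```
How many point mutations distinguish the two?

0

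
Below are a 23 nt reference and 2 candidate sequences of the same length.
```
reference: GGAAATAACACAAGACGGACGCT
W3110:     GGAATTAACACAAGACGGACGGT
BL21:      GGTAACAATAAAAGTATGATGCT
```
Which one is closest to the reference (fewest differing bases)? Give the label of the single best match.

W3110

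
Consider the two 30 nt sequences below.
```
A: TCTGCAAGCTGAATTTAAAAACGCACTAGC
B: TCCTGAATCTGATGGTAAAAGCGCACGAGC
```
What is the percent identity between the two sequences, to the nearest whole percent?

70%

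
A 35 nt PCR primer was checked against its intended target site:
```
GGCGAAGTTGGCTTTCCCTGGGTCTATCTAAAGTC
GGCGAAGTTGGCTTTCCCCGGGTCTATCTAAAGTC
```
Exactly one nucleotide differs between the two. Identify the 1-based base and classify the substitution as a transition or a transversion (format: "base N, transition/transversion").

base 19, transition

Base 19 changes T→C. T is a pyrimidine and C is a pyrimidine, so this is a transition.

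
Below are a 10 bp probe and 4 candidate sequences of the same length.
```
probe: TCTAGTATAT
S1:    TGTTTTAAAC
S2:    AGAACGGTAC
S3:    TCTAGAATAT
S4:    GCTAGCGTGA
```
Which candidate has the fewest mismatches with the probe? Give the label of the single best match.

S1 differs at 5 bases; S2 differs at 7 bases; S3 differs at 1 base; S4 differs at 5 bases. The closest is S3.

S3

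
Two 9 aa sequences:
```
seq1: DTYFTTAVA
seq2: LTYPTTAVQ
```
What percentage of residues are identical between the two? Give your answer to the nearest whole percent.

67%

3 positions differ (1, 4, 9), so 6 of 9 match: 6/9 = 66.67%.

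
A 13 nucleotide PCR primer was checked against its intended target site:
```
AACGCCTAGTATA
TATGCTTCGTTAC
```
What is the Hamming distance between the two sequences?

7

Mismatches (1-based): site 1: A→T; site 3: C→T; site 6: C→T; site 8: A→C; site 11: A→T; site 12: T→A; site 13: A→C.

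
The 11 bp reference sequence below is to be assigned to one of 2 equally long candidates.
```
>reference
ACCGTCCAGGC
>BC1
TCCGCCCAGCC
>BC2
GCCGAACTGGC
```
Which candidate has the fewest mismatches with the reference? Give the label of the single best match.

BC1 differs at 3 positions; BC2 differs at 4 positions. The closest is BC1.

BC1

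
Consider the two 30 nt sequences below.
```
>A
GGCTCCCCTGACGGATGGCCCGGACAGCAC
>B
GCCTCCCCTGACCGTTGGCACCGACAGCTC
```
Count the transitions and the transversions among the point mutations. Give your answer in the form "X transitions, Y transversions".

Transitions (purine↔purine or pyrimidine↔pyrimidine): none.
Transversions (purine↔pyrimidine): 2 G→C, 13 G→C, 15 A→T, 20 C→A, 22 G→C, 29 A→T.

0 transitions, 6 transversions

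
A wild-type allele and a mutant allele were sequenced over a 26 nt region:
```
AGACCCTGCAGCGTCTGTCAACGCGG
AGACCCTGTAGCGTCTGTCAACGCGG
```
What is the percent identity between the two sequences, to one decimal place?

Mismatch at position 9 (1-based): 1 of 26.
Identical positions: 25/26 = 96.15% → 96.2%.

96.2%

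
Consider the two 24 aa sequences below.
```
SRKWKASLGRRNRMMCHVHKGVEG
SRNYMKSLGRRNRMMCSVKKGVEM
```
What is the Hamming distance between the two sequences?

7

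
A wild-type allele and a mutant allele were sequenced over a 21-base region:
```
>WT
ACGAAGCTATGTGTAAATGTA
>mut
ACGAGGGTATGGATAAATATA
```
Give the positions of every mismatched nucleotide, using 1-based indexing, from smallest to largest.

5, 7, 12, 13, 19

Scanning 1-based: 5: A/G; 7: C/G; 12: T/G; 13: G/A; 19: G/A.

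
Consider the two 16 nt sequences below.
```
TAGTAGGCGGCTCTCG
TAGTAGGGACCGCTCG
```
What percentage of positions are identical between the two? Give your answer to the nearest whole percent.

Mismatches at positions 8, 9, 10, 12 (1-based): 4 of 16.
Identical positions: 12/16 = 75% → 75%.

75%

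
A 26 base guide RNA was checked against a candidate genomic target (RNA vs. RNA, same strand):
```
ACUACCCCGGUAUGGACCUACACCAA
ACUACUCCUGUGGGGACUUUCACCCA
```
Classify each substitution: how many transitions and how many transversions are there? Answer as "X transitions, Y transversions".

3 transitions, 4 transversions

Mismatches (1-based):
position 6: C→U (pyrimidine→pyrimidine, transition)
position 9: G→U (purine→pyrimidine, transversion)
position 12: A→G (purine→purine, transition)
position 13: U→G (pyrimidine→purine, transversion)
position 18: C→U (pyrimidine→pyrimidine, transition)
position 20: A→U (purine→pyrimidine, transversion)
position 25: A→C (purine→pyrimidine, transversion)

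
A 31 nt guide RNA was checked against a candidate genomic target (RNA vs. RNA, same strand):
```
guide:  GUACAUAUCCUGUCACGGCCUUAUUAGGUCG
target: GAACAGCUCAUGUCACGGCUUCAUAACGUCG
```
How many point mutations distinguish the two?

8

Comparing position by position, 8 sites differ: 2 (U/A), 6 (U/G), 7 (A/C), 10 (C/A), 20 (C/U), 22 (U/C), 25 (U/A), 27 (G/C).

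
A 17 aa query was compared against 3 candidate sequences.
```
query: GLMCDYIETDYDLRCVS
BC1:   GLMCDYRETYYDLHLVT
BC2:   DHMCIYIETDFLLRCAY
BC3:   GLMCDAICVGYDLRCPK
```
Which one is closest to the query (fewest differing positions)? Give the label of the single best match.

BC1

BC1 differs at 5 positions; BC2 differs at 7 positions; BC3 differs at 6 positions. The closest is BC1.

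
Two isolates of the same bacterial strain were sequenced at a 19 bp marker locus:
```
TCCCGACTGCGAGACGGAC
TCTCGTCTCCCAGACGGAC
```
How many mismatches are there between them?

Comparing position by position, 4 bases differ: 3 (C/T), 6 (A/T), 9 (G/C), 11 (G/C).

4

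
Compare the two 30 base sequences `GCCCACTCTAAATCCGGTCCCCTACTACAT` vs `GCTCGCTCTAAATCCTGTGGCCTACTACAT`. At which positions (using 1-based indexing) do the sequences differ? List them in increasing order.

Scanning 1-based: 3: C/T; 5: A/G; 16: G/T; 19: C/G; 20: C/G.

3, 5, 16, 19, 20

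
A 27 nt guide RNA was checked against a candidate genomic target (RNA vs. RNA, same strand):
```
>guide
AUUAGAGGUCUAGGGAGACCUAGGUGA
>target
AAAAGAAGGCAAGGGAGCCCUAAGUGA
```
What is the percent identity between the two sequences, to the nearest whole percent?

74%

7 positions differ (2, 3, 7, 9, 11, 18, 23), so 20 of 27 match: 20/27 = 74.07%.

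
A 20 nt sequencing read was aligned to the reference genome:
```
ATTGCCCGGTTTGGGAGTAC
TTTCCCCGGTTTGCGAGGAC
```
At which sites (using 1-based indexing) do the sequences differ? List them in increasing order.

1, 4, 14, 18

Scanning 1-based: 1: A/T; 4: G/C; 14: G/C; 18: T/G.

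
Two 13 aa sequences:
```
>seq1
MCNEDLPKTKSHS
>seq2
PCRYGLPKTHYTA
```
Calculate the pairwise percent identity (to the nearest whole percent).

38%

Mismatches at positions 1, 3, 4, 5, 10, 11, 12, 13 (1-based): 8 of 13.
Identical positions: 5/13 = 38.46% → 38%.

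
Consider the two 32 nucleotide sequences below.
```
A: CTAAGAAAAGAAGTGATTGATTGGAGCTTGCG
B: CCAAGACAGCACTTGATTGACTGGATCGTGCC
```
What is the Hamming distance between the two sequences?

10

Comparing position by position, 10 sites differ: 2 (T/C), 7 (A/C), 9 (A/G), 10 (G/C), 12 (A/C), 13 (G/T), 21 (T/C), 26 (G/T), 28 (T/G), 32 (G/C).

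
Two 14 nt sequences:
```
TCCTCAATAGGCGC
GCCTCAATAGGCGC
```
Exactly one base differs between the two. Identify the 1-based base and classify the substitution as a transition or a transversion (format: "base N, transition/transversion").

base 1, transversion

The sequences differ only at base 1: T→G (pyrimidine→purine), a transversion.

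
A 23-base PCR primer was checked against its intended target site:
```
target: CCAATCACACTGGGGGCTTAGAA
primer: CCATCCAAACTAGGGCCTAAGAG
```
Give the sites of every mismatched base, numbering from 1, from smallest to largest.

4, 5, 8, 12, 16, 19, 23

Differences at site 4 (A→T), site 5 (T→C), site 8 (C→A), site 12 (G→A), site 16 (G→C), site 19 (T→A), site 23 (A→G).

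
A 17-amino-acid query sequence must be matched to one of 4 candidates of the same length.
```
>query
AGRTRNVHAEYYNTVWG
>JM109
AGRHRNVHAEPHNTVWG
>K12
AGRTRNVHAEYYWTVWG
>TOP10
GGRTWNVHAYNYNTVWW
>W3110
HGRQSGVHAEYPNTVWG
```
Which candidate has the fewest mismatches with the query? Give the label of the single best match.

K12

JM109 differs at 3 residues; K12 differs at 1 residue; TOP10 differs at 5 residues; W3110 differs at 5 residues. The closest is K12.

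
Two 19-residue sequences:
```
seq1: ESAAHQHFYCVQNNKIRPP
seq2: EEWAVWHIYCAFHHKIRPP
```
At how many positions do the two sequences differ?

9

The sequences differ at positions 2, 3, 5, 6, 8, 11, 12, 13, 14 (1-based) — 9 in total.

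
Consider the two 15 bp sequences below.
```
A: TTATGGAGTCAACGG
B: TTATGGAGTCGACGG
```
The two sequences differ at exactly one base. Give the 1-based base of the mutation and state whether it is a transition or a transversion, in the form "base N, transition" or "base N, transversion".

base 11, transition

The sequences differ only at base 11: A→G (purine→purine), a transition.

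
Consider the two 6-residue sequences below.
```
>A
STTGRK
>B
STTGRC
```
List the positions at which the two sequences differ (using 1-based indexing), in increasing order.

Differences at position 6 (K→C).

6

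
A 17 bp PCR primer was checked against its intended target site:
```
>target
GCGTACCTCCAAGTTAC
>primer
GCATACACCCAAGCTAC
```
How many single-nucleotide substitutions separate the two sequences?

The sequences differ at positions 3, 7, 8, 14 (1-based) — 4 in total.

4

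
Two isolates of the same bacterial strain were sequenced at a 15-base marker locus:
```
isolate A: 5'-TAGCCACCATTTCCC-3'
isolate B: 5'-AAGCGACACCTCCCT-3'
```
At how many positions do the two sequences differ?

Mismatches (1-based): position 1: T→A; position 5: C→G; position 8: C→A; position 9: A→C; position 10: T→C; position 12: T→C; position 15: C→T.

7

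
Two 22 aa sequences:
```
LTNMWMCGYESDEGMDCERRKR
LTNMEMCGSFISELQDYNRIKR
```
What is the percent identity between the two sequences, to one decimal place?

54.5%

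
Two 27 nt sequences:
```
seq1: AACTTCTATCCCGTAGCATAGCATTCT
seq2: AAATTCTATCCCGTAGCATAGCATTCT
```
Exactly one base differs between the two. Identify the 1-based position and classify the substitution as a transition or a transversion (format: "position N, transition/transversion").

The sequences differ only at position 3: C→A (pyrimidine→purine), a transversion.

position 3, transversion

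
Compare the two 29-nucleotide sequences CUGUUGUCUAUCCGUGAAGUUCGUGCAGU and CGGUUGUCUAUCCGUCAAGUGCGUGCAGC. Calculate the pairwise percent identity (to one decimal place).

86.2%

4 positions differ (2, 16, 21, 29), so 25 of 29 match: 25/29 = 86.21%.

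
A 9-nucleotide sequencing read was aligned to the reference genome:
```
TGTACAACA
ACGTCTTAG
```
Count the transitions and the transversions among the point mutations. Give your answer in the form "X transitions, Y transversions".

1 transition, 7 transversions

Transitions (purine↔purine or pyrimidine↔pyrimidine): 9 A→G.
Transversions (purine↔pyrimidine): 1 T→A, 2 G→C, 3 T→G, 4 A→T, 6 A→T, 7 A→T, 8 C→A.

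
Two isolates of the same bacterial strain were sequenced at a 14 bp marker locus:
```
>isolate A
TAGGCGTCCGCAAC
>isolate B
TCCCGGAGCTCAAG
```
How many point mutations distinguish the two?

8

Comparing position by position, 8 positions differ: 2 (A/C), 3 (G/C), 4 (G/C), 5 (C/G), 7 (T/A), 8 (C/G), 10 (G/T), 14 (C/G).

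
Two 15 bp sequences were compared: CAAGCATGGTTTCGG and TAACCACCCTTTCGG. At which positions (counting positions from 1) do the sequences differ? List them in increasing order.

Scanning 1-based: 1: C/T; 4: G/C; 7: T/C; 8: G/C; 9: G/C.

1, 4, 7, 8, 9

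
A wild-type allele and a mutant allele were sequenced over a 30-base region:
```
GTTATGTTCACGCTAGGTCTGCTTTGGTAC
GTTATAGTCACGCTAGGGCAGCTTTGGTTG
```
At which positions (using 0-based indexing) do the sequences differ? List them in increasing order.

5, 6, 17, 19, 28, 29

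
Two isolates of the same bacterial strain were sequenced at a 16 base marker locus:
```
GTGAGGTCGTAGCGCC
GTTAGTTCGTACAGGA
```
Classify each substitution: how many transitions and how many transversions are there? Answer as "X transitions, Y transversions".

0 transitions, 6 transversions

Mismatches (1-based):
base 3: G→T (purine→pyrimidine, transversion)
base 6: G→T (purine→pyrimidine, transversion)
base 12: G→C (purine→pyrimidine, transversion)
base 13: C→A (pyrimidine→purine, transversion)
base 15: C→G (pyrimidine→purine, transversion)
base 16: C→A (pyrimidine→purine, transversion)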